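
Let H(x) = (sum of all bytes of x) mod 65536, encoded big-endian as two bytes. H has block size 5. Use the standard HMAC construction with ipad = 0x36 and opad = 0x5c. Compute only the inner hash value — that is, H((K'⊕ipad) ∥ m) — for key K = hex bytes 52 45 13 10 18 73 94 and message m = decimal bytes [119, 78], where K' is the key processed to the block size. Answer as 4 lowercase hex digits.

Key hex bytes 52 45 13 10 18 73 94 is 7 bytes > B = 5, so hash it first: H(key) = 01 d9, then zero-pad to 5 bytes: K' = 01 d9 00 00 00.
K' ⊕ ipad = 37 ef 36 36 36.
Inner input = 37 ef 36 36 36 ∥ 77 4e.
Inner hash: sum = 55+239+54+54+54+119+78 = 653 → 02 8d.

028d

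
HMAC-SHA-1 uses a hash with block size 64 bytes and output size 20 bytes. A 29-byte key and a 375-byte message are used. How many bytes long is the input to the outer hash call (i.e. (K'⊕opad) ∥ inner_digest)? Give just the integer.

Key is 29 ≤ 64 bytes, zero-padded: |K'| = 64.
Outer input = (K'⊕opad) ∥ H(inner) → 64 + 20 = 84 bytes.

84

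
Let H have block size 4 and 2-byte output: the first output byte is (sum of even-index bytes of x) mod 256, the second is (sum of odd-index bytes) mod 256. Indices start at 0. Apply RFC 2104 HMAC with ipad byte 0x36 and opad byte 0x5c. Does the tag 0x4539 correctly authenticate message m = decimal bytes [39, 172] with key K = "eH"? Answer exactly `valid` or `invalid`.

invalid

Key "eH" = 65 48 is 2 bytes ≤ B = 4; zero-pad to 4 bytes: K' = 65 48 00 00.
K' ⊕ ipad = 53 7e 36 36; K' ⊕ opad = 39 14 5c 5c.
Inner hash: even-index sum = 176 mod 256 = 176; odd-index sum = 352 mod 256 = 96 → b0 60.
Outer hash (recomputed tag): even-index sum = 325 mod 256 = 69; odd-index sum = 208 mod 256 = 208 → 45 d0.
Recomputed tag = 45d0; claimed = 4539 → mismatch.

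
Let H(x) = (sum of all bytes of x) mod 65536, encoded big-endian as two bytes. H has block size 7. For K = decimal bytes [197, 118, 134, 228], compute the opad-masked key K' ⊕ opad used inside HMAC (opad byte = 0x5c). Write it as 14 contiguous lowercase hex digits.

992adab85c5c5c

Key decimal bytes [197, 118, 134, 228] = c5 76 86 e4 is 4 bytes ≤ B = 7; zero-pad to 7 bytes: K' = c5 76 86 e4 00 00 00.
XOR each byte with 0x5c: c5⊕5c=99, 76⊕5c=2a, 86⊕5c=da, e4⊕5c=b8, 00⊕5c=5c, 00⊕5c=5c, 00⊕5c=5c.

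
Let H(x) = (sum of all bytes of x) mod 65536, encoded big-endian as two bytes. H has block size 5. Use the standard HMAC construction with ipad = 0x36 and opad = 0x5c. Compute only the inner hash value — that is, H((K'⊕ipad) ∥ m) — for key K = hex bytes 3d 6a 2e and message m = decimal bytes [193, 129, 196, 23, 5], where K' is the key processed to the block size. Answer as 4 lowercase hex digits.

030d

Key hex bytes 3d 6a 2e is 3 bytes ≤ B = 5; zero-pad to 5 bytes: K' = 3d 6a 2e 00 00.
K' ⊕ ipad = 0b 5c 18 36 36.
Inner input = 0b 5c 18 36 36 ∥ c1 81 c4 17 05.
Inner hash: sum = 11+92+24+54+54+193+129+196+23+5 = 781 → 03 0d.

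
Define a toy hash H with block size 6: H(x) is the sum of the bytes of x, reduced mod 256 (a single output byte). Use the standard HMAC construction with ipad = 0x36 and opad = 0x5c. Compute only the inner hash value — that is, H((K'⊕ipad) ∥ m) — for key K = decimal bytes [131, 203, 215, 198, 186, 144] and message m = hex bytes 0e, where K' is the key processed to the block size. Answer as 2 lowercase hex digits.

c3

Key decimal bytes [131, 203, 215, 198, 186, 144] = 83 cb d7 c6 ba 90 is exactly B = 6 bytes: K' = 83 cb d7 c6 ba 90.
K' ⊕ ipad = b5 fd e1 f0 8c a6.
Inner input = b5 fd e1 f0 8c a6 ∥ 0e.
Inner hash: sum = 181+253+225+240+140+166+14 = 1219; mod 256 = 195 → c3.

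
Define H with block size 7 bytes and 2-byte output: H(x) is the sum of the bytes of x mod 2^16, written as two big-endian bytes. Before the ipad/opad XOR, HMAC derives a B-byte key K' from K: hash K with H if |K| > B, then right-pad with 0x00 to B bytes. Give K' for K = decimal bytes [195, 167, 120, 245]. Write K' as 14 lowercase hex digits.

Key decimal bytes [195, 167, 120, 245] = c3 a7 78 f5 is 4 bytes ≤ B = 7; zero-pad to 7 bytes: K' = c3 a7 78 f5 00 00 00.

c3a778f5000000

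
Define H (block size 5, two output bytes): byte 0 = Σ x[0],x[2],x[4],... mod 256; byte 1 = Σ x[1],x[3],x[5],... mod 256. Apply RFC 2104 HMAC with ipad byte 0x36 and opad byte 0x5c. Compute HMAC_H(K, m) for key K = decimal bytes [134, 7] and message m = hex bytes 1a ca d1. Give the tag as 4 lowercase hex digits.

e49d

Key decimal bytes [134, 7] = 86 07 is 2 bytes ≤ B = 5; zero-pad to 5 bytes: K' = 86 07 00 00 00.
K' ⊕ ipad = b0 31 36 36 36.  K' ⊕ opad = da 5b 5c 5c 5c.
Inner input = (K'⊕ipad) ∥ m = b0 31 36 36 36 ∥ 1a ca d1.
Inner hash: even-index sum = 486 mod 256 = 230; odd-index sum = 338 mod 256 = 82 → e6 52.
Outer input = (K'⊕opad) ∥ inner = da 5b 5c 5c 5c ∥ e6 52.
Outer hash (tag): even-index sum = 484 mod 256 = 228; odd-index sum = 413 mod 256 = 157 → e4 9d.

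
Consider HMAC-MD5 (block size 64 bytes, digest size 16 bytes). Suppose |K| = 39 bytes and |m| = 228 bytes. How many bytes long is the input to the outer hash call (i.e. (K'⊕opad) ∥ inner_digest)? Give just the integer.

80

Key is 39 ≤ 64 bytes, zero-padded: |K'| = 64.
Outer input = (K'⊕opad) ∥ H(inner) → 64 + 16 = 80 bytes.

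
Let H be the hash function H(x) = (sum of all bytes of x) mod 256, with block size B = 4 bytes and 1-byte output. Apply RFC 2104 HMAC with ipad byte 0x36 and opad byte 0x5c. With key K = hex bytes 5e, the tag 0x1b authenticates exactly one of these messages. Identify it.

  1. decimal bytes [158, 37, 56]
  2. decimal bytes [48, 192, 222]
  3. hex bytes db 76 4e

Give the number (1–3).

1

Key hex bytes 5e is 1 byte ≤ B = 4; zero-pad to 4 bytes: K' = 5e 00 00 00.
K' ⊕ ipad = 68 36 36 36; K' ⊕ opad = 02 5c 5c 5c.
m1: inner = H(68 36 36 36 9e 25 38) = 05; tag = H(02 5c 5c 5c 05) = 1b ← matches
m2: inner = H(68 36 36 36 30 c0 de) = d8; tag = H(02 5c 5c 5c d8) = ee
m3: inner = H(68 36 36 36 db 76 4e) = a9; tag = H(02 5c 5c 5c a9) = bf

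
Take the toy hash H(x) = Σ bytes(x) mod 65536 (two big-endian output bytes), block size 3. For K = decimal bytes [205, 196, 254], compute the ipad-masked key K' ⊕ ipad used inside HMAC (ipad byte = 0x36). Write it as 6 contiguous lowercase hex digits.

fbf2c8

Key decimal bytes [205, 196, 254] = cd c4 fe is exactly B = 3 bytes: K' = cd c4 fe.
XOR each byte with 0x36: cd⊕36=fb, c4⊕36=f2, fe⊕36=c8.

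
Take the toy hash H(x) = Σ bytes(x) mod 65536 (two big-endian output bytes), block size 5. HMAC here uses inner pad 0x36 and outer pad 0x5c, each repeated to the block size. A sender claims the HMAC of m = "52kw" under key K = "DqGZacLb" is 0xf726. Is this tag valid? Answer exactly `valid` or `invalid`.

Key "DqGZacLb" = 44 71 47 5a 61 63 4c 62 is 8 bytes > B = 5, so hash it first: H(key) = 02 c8, then zero-pad to 5 bytes: K' = 02 c8 00 00 00.
K' ⊕ ipad = 34 fe 36 36 36; K' ⊕ opad = 5e 94 5c 5c 5c.
Inner hash: sum = 52+254+54+54+54+53+50+107+119 = 797 → 03 1d.
Outer hash (recomputed tag): sum = 94+148+92+92+92+3+29 = 550 → 02 26.
Recomputed tag = 0226; claimed = f726 → mismatch.

invalid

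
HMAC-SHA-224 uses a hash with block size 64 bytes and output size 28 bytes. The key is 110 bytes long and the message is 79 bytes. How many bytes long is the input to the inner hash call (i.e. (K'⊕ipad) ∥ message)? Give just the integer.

143

Key is 110 > 64 bytes, so it is hashed to 28 bytes then zero-padded to 64: |K'| = 64.
Inner input = (K'⊕ipad) ∥ m → 64 + 79 = 143 bytes.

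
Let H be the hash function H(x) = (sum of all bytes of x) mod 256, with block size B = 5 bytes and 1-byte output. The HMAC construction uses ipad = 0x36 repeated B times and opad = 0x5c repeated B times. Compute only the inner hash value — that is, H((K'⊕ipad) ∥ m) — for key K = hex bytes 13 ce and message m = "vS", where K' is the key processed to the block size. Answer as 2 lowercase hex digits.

Key hex bytes 13 ce is 2 bytes ≤ B = 5; zero-pad to 5 bytes: K' = 13 ce 00 00 00.
K' ⊕ ipad = 25 f8 36 36 36.
Inner input = 25 f8 36 36 36 ∥ 76 53.
Inner hash: sum = 37+248+54+54+54+118+83 = 648; mod 256 = 136 → 88.

88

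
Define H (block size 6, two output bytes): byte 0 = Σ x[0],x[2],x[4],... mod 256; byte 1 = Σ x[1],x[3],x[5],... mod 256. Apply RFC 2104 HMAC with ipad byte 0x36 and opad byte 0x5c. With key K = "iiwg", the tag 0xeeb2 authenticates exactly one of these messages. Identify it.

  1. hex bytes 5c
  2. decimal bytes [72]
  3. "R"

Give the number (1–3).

1

Key "iiwg" = 69 69 77 67 is 4 bytes ≤ B = 6; zero-pad to 6 bytes: K' = 69 69 77 67 00 00.
K' ⊕ ipad = 5f 5f 41 51 36 36; K' ⊕ opad = 35 35 2b 3b 5c 5c.
m1: inner = H(5f 5f 41 51 36 36 5c) = 32 e6; tag = H(35 35 2b 3b 5c 5c 32 e6) = eeb2 ← matches
m2: inner = H(5f 5f 41 51 36 36 48) = 1e e6; tag = H(35 35 2b 3b 5c 5c 1e e6) = dab2
m3: inner = H(5f 5f 41 51 36 36 52) = 28 e6; tag = H(35 35 2b 3b 5c 5c 28 e6) = e4b2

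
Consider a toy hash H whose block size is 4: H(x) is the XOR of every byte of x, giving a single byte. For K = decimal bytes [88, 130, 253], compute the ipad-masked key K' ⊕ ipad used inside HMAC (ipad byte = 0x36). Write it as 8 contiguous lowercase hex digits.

6eb4cb36

Key decimal bytes [88, 130, 253] = 58 82 fd is 3 bytes ≤ B = 4; zero-pad to 4 bytes: K' = 58 82 fd 00.
XOR each byte with 0x36: 58⊕36=6e, 82⊕36=b4, fd⊕36=cb, 00⊕36=36.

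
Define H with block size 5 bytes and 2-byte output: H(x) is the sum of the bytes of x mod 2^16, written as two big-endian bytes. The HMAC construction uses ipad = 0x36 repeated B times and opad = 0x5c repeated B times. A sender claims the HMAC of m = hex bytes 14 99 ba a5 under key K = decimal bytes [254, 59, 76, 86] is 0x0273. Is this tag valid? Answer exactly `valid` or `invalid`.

valid

Key decimal bytes [254, 59, 76, 86] = fe 3b 4c 56 is 4 bytes ≤ B = 5; zero-pad to 5 bytes: K' = fe 3b 4c 56 00.
K' ⊕ ipad = c8 0d 7a 60 36; K' ⊕ opad = a2 67 10 0a 5c.
Inner hash: sum = 200+13+122+96+54+20+153+186+165 = 1009 → 03 f1.
Outer hash (recomputed tag): sum = 162+103+16+10+92+3+241 = 627 → 02 73.
Recomputed tag = 0273; claimed = 0273 → match.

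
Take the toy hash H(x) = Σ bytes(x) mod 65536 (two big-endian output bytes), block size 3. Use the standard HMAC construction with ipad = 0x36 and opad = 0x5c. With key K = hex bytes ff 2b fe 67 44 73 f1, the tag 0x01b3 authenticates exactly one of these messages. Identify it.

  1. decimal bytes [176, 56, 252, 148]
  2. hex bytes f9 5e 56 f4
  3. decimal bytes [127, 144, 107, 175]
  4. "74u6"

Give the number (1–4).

Key hex bytes ff 2b fe 67 44 73 f1 is 7 bytes > B = 3, so hash it first: H(key) = 04 37, then zero-pad to 3 bytes: K' = 04 37 00.
K' ⊕ ipad = 32 01 36; K' ⊕ opad = 58 6b 5c.
m1: inner = H(32 01 36 b0 38 fc 94) = 02 e1; tag = H(58 6b 5c 02 e1) = 0202
m2: inner = H(32 01 36 f9 5e 56 f4) = 03 0a; tag = H(58 6b 5c 03 0a) = 012c
m3: inner = H(32 01 36 7f 90 6b af) = 02 92; tag = H(58 6b 5c 02 92) = 01b3 ← matches
m4: inner = H(32 01 36 37 34 75 36) = 01 7f; tag = H(58 6b 5c 01 7f) = 019f

3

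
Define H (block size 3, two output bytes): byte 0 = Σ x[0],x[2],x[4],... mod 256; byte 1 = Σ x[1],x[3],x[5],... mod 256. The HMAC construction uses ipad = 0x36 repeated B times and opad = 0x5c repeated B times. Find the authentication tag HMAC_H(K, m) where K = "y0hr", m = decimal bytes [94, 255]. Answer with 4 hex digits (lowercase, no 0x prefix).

0b0a

Key "y0hr" = 79 30 68 72 is 4 bytes > B = 3, so hash it first: H(key) = e1 a2, then zero-pad to 3 bytes: K' = e1 a2 00.
K' ⊕ ipad = d7 94 36.  K' ⊕ opad = bd fe 5c.
Inner input = (K'⊕ipad) ∥ m = d7 94 36 ∥ 5e ff.
Inner hash: even-index sum = 524 mod 256 = 12; odd-index sum = 242 mod 256 = 242 → 0c f2.
Outer input = (K'⊕opad) ∥ inner = bd fe 5c ∥ 0c f2.
Outer hash (tag): even-index sum = 523 mod 256 = 11; odd-index sum = 266 mod 256 = 10 → 0b 0a.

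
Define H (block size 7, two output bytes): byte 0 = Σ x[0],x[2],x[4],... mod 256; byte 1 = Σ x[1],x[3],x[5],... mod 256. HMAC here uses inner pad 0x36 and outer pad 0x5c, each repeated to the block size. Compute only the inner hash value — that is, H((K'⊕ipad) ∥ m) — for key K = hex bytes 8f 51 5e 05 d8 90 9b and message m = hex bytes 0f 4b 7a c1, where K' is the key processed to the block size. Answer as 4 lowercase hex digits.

c8c9

Key hex bytes 8f 51 5e 05 d8 90 9b is exactly B = 7 bytes: K' = 8f 51 5e 05 d8 90 9b.
K' ⊕ ipad = b9 67 68 33 ee a6 ad.
Inner input = b9 67 68 33 ee a6 ad ∥ 0f 4b 7a c1.
Inner hash: even-index sum = 968 mod 256 = 200; odd-index sum = 457 mod 256 = 201 → c8 c9.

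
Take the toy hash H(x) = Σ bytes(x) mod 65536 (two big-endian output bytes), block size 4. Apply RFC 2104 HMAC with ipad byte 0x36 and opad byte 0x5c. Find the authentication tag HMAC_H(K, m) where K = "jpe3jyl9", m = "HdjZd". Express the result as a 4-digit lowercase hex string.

Key "jpe3jyl9" = 6a 70 65 33 6a 79 6c 39 is 8 bytes > B = 4, so hash it first: H(key) = 02 fa, then zero-pad to 4 bytes: K' = 02 fa 00 00.
K' ⊕ ipad = 34 cc 36 36.  K' ⊕ opad = 5e a6 5c 5c.
Inner input = (K'⊕ipad) ∥ m = 34 cc 36 36 ∥ 48 64 6a 5a 64.
Inner hash: sum = 52+204+54+54+72+100+106+90+100 = 832 → 03 40.
Outer input = (K'⊕opad) ∥ inner = 5e a6 5c 5c ∥ 03 40.
Outer hash (tag): sum = 94+166+92+92+3+64 = 511 → 01 ff.

01ff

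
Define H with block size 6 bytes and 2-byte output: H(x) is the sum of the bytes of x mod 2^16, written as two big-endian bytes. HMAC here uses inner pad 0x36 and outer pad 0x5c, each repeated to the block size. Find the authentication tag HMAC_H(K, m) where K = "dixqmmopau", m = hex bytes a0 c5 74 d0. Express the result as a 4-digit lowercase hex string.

Key "dixqmmopau" = 64 69 78 71 6d 6d 6f 70 61 75 is 10 bytes > B = 6, so hash it first: H(key) = 04 45, then zero-pad to 6 bytes: K' = 04 45 00 00 00 00.
K' ⊕ ipad = 32 73 36 36 36 36.  K' ⊕ opad = 58 19 5c 5c 5c 5c.
Inner input = (K'⊕ipad) ∥ m = 32 73 36 36 36 36 ∥ a0 c5 74 d0.
Inner hash: sum = 50+115+54+54+54+54+160+197+116+208 = 1062 → 04 26.
Outer input = (K'⊕opad) ∥ inner = 58 19 5c 5c 5c 5c ∥ 04 26.
Outer hash (tag): sum = 88+25+92+92+92+92+4+38 = 523 → 02 0b.

020b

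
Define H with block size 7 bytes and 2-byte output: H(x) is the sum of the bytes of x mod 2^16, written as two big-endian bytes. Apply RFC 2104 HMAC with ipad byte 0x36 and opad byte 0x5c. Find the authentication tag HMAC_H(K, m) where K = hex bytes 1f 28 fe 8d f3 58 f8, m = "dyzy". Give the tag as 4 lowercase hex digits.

0421

Key hex bytes 1f 28 fe 8d f3 58 f8 is exactly B = 7 bytes: K' = 1f 28 fe 8d f3 58 f8.
K' ⊕ ipad = 29 1e c8 bb c5 6e ce.  K' ⊕ opad = 43 74 a2 d1 af 04 a4.
Inner input = (K'⊕ipad) ∥ m = 29 1e c8 bb c5 6e ce ∥ 64 79 7a 79.
Inner hash: sum = 41+30+200+187+197+110+206+100+121+122+121 = 1435 → 05 9b.
Outer input = (K'⊕opad) ∥ inner = 43 74 a2 d1 af 04 a4 ∥ 05 9b.
Outer hash (tag): sum = 67+116+162+209+175+4+164+5+155 = 1057 → 04 21.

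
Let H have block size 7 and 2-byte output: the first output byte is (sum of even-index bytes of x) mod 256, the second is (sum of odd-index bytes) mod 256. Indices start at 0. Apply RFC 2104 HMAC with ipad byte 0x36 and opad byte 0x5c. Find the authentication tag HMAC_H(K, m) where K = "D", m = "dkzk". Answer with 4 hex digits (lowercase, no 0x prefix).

acfe

Key "D" = 44 is 1 byte ≤ B = 7; zero-pad to 7 bytes: K' = 44 00 00 00 00 00 00.
K' ⊕ ipad = 72 36 36 36 36 36 36.  K' ⊕ opad = 18 5c 5c 5c 5c 5c 5c.
Inner input = (K'⊕ipad) ∥ m = 72 36 36 36 36 36 36 ∥ 64 6b 7a 6b.
Inner hash: even-index sum = 490 mod 256 = 234; odd-index sum = 384 mod 256 = 128 → ea 80.
Outer input = (K'⊕opad) ∥ inner = 18 5c 5c 5c 5c 5c 5c ∥ ea 80.
Outer hash (tag): even-index sum = 428 mod 256 = 172; odd-index sum = 510 mod 256 = 254 → ac fe.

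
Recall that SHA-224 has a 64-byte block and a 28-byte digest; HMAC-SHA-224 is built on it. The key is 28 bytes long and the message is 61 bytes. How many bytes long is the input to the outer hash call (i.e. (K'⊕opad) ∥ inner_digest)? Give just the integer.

92

Key is 28 ≤ 64 bytes, zero-padded: |K'| = 64.
Outer input = (K'⊕opad) ∥ H(inner) → 64 + 28 = 92 bytes.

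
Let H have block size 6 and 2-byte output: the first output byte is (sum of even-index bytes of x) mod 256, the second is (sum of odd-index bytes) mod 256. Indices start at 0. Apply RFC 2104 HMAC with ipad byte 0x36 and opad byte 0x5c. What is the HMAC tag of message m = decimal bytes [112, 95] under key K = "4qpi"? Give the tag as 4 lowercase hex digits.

Key "4qpi" = 34 71 70 69 is 4 bytes ≤ B = 6; zero-pad to 6 bytes: K' = 34 71 70 69 00 00.
K' ⊕ ipad = 02 47 46 5f 36 36.  K' ⊕ opad = 68 2d 2c 35 5c 5c.
Inner input = (K'⊕ipad) ∥ m = 02 47 46 5f 36 36 ∥ 70 5f.
Inner hash: even-index sum = 238 mod 256 = 238; odd-index sum = 315 mod 256 = 59 → ee 3b.
Outer input = (K'⊕opad) ∥ inner = 68 2d 2c 35 5c 5c ∥ ee 3b.
Outer hash (tag): even-index sum = 478 mod 256 = 222; odd-index sum = 249 mod 256 = 249 → de f9.

def9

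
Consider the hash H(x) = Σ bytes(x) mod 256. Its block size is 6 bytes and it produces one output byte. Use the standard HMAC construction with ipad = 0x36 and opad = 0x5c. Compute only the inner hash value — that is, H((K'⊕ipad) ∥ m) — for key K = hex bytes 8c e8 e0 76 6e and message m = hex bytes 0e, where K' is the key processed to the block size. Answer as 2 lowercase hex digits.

4a

Key hex bytes 8c e8 e0 76 6e is 5 bytes ≤ B = 6; zero-pad to 6 bytes: K' = 8c e8 e0 76 6e 00.
K' ⊕ ipad = ba de d6 40 58 36.
Inner input = ba de d6 40 58 36 ∥ 0e.
Inner hash: sum = 186+222+214+64+88+54+14 = 842; mod 256 = 74 → 4a.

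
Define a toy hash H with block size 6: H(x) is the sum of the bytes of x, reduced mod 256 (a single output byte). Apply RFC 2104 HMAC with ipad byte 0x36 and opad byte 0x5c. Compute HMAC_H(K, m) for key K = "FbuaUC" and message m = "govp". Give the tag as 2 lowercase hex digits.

Key "FbuaUC" = 46 62 75 61 55 43 is exactly B = 6 bytes: K' = 46 62 75 61 55 43.
K' ⊕ ipad = 70 54 43 57 63 75.  K' ⊕ opad = 1a 3e 29 3d 09 1f.
Inner input = (K'⊕ipad) ∥ m = 70 54 43 57 63 75 ∥ 67 6f 76 70.
Inner hash: sum = 112+84+67+87+99+117+103+111+118+112 = 1010; mod 256 = 242 → f2.
Outer input = (K'⊕opad) ∥ inner = 1a 3e 29 3d 09 1f ∥ f2.
Outer hash (tag): sum = 26+62+41+61+9+31+242 = 472; mod 256 = 216 → d8.

d8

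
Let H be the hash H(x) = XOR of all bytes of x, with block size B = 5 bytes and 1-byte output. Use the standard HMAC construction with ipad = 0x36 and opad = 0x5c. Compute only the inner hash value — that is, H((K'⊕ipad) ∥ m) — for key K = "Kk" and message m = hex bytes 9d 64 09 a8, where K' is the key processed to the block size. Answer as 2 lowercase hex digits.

Key "Kk" = 4b 6b is 2 bytes ≤ B = 5; zero-pad to 5 bytes: K' = 4b 6b 00 00 00.
K' ⊕ ipad = 7d 5d 36 36 36.
Inner input = 7d 5d 36 36 36 ∥ 9d 64 09 a8.
Inner hash: XOR 7d⊕5d⊕36⊕36⊕36⊕9d⊕64⊕09⊕a8 = 4e.

4e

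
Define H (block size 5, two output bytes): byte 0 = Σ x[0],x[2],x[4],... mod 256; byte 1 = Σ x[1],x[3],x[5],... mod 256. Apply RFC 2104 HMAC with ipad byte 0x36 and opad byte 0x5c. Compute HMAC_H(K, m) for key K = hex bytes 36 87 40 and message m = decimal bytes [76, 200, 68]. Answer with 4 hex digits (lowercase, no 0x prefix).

Key hex bytes 36 87 40 is 3 bytes ≤ B = 5; zero-pad to 5 bytes: K' = 36 87 40 00 00.
K' ⊕ ipad = 00 b1 76 36 36.  K' ⊕ opad = 6a db 1c 5c 5c.
Inner input = (K'⊕ipad) ∥ m = 00 b1 76 36 36 ∥ 4c c8 44.
Inner hash: even-index sum = 372 mod 256 = 116; odd-index sum = 375 mod 256 = 119 → 74 77.
Outer input = (K'⊕opad) ∥ inner = 6a db 1c 5c 5c ∥ 74 77.
Outer hash (tag): even-index sum = 345 mod 256 = 89; odd-index sum = 427 mod 256 = 171 → 59 ab.

59ab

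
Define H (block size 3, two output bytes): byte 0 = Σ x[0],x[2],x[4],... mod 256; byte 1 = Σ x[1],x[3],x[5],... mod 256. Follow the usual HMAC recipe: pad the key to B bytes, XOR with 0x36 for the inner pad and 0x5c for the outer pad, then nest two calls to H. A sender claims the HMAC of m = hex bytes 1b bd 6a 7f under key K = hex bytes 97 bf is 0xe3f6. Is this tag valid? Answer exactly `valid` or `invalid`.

invalid

Key hex bytes 97 bf is 2 bytes ≤ B = 3; zero-pad to 3 bytes: K' = 97 bf 00.
K' ⊕ ipad = a1 89 36; K' ⊕ opad = cb e3 5c.
Inner hash: even-index sum = 531 mod 256 = 19; odd-index sum = 270 mod 256 = 14 → 13 0e.
Outer hash (recomputed tag): even-index sum = 309 mod 256 = 53; odd-index sum = 246 mod 256 = 246 → 35 f6.
Recomputed tag = 35f6; claimed = e3f6 → mismatch.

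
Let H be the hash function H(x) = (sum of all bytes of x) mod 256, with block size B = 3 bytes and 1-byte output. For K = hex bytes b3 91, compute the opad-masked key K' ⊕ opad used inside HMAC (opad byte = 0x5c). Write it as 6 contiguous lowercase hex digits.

efcd5c

Key hex bytes b3 91 is 2 bytes ≤ B = 3; zero-pad to 3 bytes: K' = b3 91 00.
XOR each byte with 0x5c: b3⊕5c=ef, 91⊕5c=cd, 00⊕5c=5c.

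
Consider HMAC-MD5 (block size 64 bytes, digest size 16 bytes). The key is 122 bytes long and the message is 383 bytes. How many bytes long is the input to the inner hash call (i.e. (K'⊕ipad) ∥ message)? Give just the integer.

447

Key is 122 > 64 bytes, so it is hashed to 16 bytes then zero-padded to 64: |K'| = 64.
Inner input = (K'⊕ipad) ∥ m → 64 + 383 = 447 bytes.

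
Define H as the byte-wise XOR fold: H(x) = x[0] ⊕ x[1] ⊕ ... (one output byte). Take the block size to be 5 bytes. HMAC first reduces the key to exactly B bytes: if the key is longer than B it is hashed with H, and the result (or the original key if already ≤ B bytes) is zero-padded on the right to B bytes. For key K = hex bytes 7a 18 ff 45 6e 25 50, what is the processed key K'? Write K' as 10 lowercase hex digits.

|K| = 7 > B = 5, so first hash the key.
H(K): XOR 7a⊕18⊕ff⊕45⊕6e⊕25⊕50 = c3.
Zero-pad H(K) = c3 to 5 bytes: K' = c3 00 00 00 00.

c300000000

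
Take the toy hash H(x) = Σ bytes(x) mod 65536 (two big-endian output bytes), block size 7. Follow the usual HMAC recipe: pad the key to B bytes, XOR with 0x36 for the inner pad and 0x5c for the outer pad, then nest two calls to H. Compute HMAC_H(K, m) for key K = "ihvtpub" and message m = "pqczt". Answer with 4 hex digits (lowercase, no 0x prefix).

01a0

Key "ihvtpub" = 69 68 76 74 70 75 62 is exactly B = 7 bytes: K' = 69 68 76 74 70 75 62.
K' ⊕ ipad = 5f 5e 40 42 46 43 54.  K' ⊕ opad = 35 34 2a 28 2c 29 3e.
Inner input = (K'⊕ipad) ∥ m = 5f 5e 40 42 46 43 54 ∥ 70 71 63 7a 74.
Inner hash: sum = 95+94+64+66+70+67+84+112+113+99+122+116 = 1102 → 04 4e.
Outer input = (K'⊕opad) ∥ inner = 35 34 2a 28 2c 29 3e ∥ 04 4e.
Outer hash (tag): sum = 53+52+42+40+44+41+62+4+78 = 416 → 01 a0.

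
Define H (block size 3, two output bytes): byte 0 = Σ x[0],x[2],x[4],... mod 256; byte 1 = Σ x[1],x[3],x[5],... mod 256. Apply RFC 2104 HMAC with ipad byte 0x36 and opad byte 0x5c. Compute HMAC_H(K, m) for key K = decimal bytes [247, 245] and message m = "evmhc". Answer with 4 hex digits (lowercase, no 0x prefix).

ff7e

Key decimal bytes [247, 245] = f7 f5 is 2 bytes ≤ B = 3; zero-pad to 3 bytes: K' = f7 f5 00.
K' ⊕ ipad = c1 c3 36.  K' ⊕ opad = ab a9 5c.
Inner input = (K'⊕ipad) ∥ m = c1 c3 36 ∥ 65 76 6d 68 63.
Inner hash: even-index sum = 469 mod 256 = 213; odd-index sum = 504 mod 256 = 248 → d5 f8.
Outer input = (K'⊕opad) ∥ inner = ab a9 5c ∥ d5 f8.
Outer hash (tag): even-index sum = 511 mod 256 = 255; odd-index sum = 382 mod 256 = 126 → ff 7e.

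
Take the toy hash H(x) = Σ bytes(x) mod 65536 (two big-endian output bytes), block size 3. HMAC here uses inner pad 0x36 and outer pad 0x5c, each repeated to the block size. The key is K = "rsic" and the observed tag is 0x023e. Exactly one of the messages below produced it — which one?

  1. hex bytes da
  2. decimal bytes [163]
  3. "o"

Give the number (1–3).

2

Key "rsic" = 72 73 69 63 is 4 bytes > B = 3, so hash it first: H(key) = 01 b1, then zero-pad to 3 bytes: K' = 01 b1 00.
K' ⊕ ipad = 37 87 36; K' ⊕ opad = 5d ed 5c.
m1: inner = H(37 87 36 da) = 01 ce; tag = H(5d ed 5c 01 ce) = 0275
m2: inner = H(37 87 36 a3) = 01 97; tag = H(5d ed 5c 01 97) = 023e ← matches
m3: inner = H(37 87 36 6f) = 01 63; tag = H(5d ed 5c 01 63) = 020a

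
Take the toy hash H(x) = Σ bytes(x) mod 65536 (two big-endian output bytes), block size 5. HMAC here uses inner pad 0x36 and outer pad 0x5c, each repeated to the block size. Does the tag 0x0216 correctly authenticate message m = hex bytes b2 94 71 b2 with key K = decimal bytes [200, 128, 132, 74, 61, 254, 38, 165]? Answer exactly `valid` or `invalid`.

valid

Key decimal bytes [200, 128, 132, 74, 61, 254, 38, 165] = c8 80 84 4a 3d fe 26 a5 is 8 bytes > B = 5, so hash it first: H(key) = 04 1c, then zero-pad to 5 bytes: K' = 04 1c 00 00 00.
K' ⊕ ipad = 32 2a 36 36 36; K' ⊕ opad = 58 40 5c 5c 5c.
Inner hash: sum = 50+42+54+54+54+178+148+113+178 = 871 → 03 67.
Outer hash (recomputed tag): sum = 88+64+92+92+92+3+103 = 534 → 02 16.
Recomputed tag = 0216; claimed = 0216 → match.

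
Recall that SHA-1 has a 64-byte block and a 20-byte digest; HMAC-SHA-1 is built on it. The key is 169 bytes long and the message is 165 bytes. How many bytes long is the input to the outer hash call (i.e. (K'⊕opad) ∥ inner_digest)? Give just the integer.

84

Key is 169 > 64 bytes, so it is hashed to 20 bytes then zero-padded to 64: |K'| = 64.
Outer input = (K'⊕opad) ∥ H(inner) → 64 + 20 = 84 bytes.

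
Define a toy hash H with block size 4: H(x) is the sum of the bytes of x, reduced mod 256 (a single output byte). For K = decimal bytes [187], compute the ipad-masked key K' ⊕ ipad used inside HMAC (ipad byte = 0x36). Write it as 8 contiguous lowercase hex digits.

8d363636

Key decimal bytes [187] = bb is 1 byte ≤ B = 4; zero-pad to 4 bytes: K' = bb 00 00 00.
XOR each byte with 0x36: bb⊕36=8d, 00⊕36=36, 00⊕36=36, 00⊕36=36.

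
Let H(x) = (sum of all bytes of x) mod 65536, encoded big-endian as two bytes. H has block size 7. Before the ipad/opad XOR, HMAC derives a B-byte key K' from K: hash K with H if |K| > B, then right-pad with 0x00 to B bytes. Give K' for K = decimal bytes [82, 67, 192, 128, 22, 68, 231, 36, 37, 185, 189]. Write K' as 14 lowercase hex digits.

|K| = 11 > B = 7, so first hash the key.
H(K): sum = 82+67+192+128+22+68+231+36+37+185+189 = 1237 → 04 d5.
Zero-pad H(K) = 04 d5 to 7 bytes: K' = 04 d5 00 00 00 00 00.

04d50000000000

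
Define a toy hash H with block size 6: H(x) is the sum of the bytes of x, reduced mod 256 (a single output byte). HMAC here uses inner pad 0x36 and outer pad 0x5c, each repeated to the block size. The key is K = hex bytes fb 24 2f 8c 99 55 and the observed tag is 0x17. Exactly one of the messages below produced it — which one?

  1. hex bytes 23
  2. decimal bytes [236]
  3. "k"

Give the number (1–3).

1

Key hex bytes fb 24 2f 8c 99 55 is exactly B = 6 bytes: K' = fb 24 2f 8c 99 55.
K' ⊕ ipad = cd 12 19 ba af 63; K' ⊕ opad = a7 78 73 d0 c5 09.
m1: inner = H(cd 12 19 ba af 63 23) = e7; tag = H(a7 78 73 d0 c5 09 e7) = 17 ← matches
m2: inner = H(cd 12 19 ba af 63 ec) = b0; tag = H(a7 78 73 d0 c5 09 b0) = e0
m3: inner = H(cd 12 19 ba af 63 6b) = 2f; tag = H(a7 78 73 d0 c5 09 2f) = 5f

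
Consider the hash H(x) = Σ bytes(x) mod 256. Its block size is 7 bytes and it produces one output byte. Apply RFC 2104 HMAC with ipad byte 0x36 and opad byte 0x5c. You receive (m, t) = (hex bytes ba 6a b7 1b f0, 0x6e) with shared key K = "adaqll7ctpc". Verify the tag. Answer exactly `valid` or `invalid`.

invalid

Key "adaqll7ctpc" = 61 64 61 71 6c 6c 37 63 74 70 63 is 11 bytes > B = 7, so hash it first: H(key) = 50, then zero-pad to 7 bytes: K' = 50 00 00 00 00 00 00.
K' ⊕ ipad = 66 36 36 36 36 36 36; K' ⊕ opad = 0c 5c 5c 5c 5c 5c 5c.
Inner hash: sum = 102+54+54+54+54+54+54+186+106+183+27+240 = 1168; mod 256 = 144 → 90.
Outer hash (recomputed tag): sum = 12+92+92+92+92+92+92+144 = 708; mod 256 = 196 → c4.
Recomputed tag = c4; claimed = 6e → mismatch.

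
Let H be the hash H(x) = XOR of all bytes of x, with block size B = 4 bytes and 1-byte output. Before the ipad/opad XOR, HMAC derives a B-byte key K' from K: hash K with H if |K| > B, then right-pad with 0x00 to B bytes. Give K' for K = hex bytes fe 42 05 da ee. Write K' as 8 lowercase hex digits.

8d000000

|K| = 5 > B = 4, so first hash the key.
H(K): XOR fe⊕42⊕05⊕da⊕ee = 8d.
Zero-pad H(K) = 8d to 4 bytes: K' = 8d 00 00 00.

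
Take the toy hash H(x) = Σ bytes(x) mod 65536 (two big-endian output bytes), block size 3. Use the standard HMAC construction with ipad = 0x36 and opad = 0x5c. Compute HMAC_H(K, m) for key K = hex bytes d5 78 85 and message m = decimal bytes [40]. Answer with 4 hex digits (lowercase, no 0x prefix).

Key hex bytes d5 78 85 is exactly B = 3 bytes: K' = d5 78 85.
K' ⊕ ipad = e3 4e b3.  K' ⊕ opad = 89 24 d9.
Inner input = (K'⊕ipad) ∥ m = e3 4e b3 ∥ 28.
Inner hash: sum = 227+78+179+40 = 524 → 02 0c.
Outer input = (K'⊕opad) ∥ inner = 89 24 d9 ∥ 02 0c.
Outer hash (tag): sum = 137+36+217+2+12 = 404 → 01 94.

0194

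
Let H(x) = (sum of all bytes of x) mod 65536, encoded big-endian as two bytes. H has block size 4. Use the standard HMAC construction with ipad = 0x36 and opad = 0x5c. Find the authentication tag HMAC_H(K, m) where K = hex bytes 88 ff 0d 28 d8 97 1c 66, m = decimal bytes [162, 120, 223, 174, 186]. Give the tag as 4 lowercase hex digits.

Key hex bytes 88 ff 0d 28 d8 97 1c 66 is 8 bytes > B = 4, so hash it first: H(key) = 03 ad, then zero-pad to 4 bytes: K' = 03 ad 00 00.
K' ⊕ ipad = 35 9b 36 36.  K' ⊕ opad = 5f f1 5c 5c.
Inner input = (K'⊕ipad) ∥ m = 35 9b 36 36 ∥ a2 78 df ae ba.
Inner hash: sum = 53+155+54+54+162+120+223+174+186 = 1181 → 04 9d.
Outer input = (K'⊕opad) ∥ inner = 5f f1 5c 5c ∥ 04 9d.
Outer hash (tag): sum = 95+241+92+92+4+157 = 681 → 02 a9.

02a9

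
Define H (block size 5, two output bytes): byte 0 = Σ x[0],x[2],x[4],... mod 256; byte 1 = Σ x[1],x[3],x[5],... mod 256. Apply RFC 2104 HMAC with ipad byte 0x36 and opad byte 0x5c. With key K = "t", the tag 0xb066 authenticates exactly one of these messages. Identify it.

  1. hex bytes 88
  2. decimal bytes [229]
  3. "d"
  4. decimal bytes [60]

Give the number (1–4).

Key "t" = 74 is 1 byte ≤ B = 5; zero-pad to 5 bytes: K' = 74 00 00 00 00.
K' ⊕ ipad = 42 36 36 36 36; K' ⊕ opad = 28 5c 5c 5c 5c.
m1: inner = H(42 36 36 36 36 88) = ae f4; tag = H(28 5c 5c 5c 5c ae f4) = d466
m2: inner = H(42 36 36 36 36 e5) = ae 51; tag = H(28 5c 5c 5c 5c ae 51) = 3166
m3: inner = H(42 36 36 36 36 64) = ae d0; tag = H(28 5c 5c 5c 5c ae d0) = b066 ← matches
m4: inner = H(42 36 36 36 36 3c) = ae a8; tag = H(28 5c 5c 5c 5c ae a8) = 8866

3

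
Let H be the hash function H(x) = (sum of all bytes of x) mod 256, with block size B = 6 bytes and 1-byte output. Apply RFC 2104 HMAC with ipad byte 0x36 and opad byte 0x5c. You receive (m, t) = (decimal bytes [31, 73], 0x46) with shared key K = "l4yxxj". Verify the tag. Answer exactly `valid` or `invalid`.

Key "l4yxxj" = 6c 34 79 78 78 6a is exactly B = 6 bytes: K' = 6c 34 79 78 78 6a.
K' ⊕ ipad = 5a 02 4f 4e 4e 5c; K' ⊕ opad = 30 68 25 24 24 36.
Inner hash: sum = 90+2+79+78+78+92+31+73 = 523; mod 256 = 11 → 0b.
Outer hash (recomputed tag): sum = 48+104+37+36+36+54+11 = 326; mod 256 = 70 → 46.
Recomputed tag = 46; claimed = 46 → match.

valid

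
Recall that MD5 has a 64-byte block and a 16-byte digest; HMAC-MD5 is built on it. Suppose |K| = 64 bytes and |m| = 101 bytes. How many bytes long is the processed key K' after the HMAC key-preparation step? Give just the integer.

64

Key is 64 ≤ 64 bytes, zero-padded: |K'| = 64.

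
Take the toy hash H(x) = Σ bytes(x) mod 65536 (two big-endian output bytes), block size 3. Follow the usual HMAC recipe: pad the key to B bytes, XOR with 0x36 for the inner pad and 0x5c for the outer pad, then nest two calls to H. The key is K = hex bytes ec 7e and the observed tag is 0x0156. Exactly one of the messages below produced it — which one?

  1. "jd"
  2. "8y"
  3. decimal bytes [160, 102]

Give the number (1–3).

1

Key hex bytes ec 7e is 2 bytes ≤ B = 3; zero-pad to 3 bytes: K' = ec 7e 00.
K' ⊕ ipad = da 48 36; K' ⊕ opad = b0 22 5c.
m1: inner = H(da 48 36 6a 64) = 02 26; tag = H(b0 22 5c 02 26) = 0156 ← matches
m2: inner = H(da 48 36 38 79) = 02 09; tag = H(b0 22 5c 02 09) = 0139
m3: inner = H(da 48 36 a0 66) = 02 5e; tag = H(b0 22 5c 02 5e) = 018e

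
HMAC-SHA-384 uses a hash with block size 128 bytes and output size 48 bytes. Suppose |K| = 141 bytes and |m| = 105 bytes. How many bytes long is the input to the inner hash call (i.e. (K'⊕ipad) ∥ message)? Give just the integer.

Key is 141 > 128 bytes, so it is hashed to 48 bytes then zero-padded to 128: |K'| = 128.
Inner input = (K'⊕ipad) ∥ m → 128 + 105 = 233 bytes.

233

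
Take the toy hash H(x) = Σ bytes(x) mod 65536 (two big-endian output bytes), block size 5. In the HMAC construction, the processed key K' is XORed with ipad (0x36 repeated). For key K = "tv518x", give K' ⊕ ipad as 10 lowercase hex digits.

3436363636

Key "tv518x" = 74 76 35 31 38 78 is 6 bytes > B = 5, so hash it first: H(key) = 02 00, then zero-pad to 5 bytes: K' = 02 00 00 00 00.
XOR each byte with 0x36: 02⊕36=34, 00⊕36=36, 00⊕36=36, 00⊕36=36, 00⊕36=36.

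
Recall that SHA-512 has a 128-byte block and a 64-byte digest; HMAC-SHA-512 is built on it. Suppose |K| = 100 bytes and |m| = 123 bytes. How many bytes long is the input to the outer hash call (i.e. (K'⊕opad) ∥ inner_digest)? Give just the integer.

Key is 100 ≤ 128 bytes, zero-padded: |K'| = 128.
Outer input = (K'⊕opad) ∥ H(inner) → 128 + 64 = 192 bytes.

192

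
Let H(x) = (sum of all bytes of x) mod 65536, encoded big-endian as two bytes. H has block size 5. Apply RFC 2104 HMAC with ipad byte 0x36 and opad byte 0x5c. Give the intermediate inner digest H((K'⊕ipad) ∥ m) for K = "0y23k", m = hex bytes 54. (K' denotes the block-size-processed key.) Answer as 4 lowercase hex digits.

010f

Key "0y23k" = 30 79 32 33 6b is exactly B = 5 bytes: K' = 30 79 32 33 6b.
K' ⊕ ipad = 06 4f 04 05 5d.
Inner input = 06 4f 04 05 5d ∥ 54.
Inner hash: sum = 6+79+4+5+93+84 = 271 → 01 0f.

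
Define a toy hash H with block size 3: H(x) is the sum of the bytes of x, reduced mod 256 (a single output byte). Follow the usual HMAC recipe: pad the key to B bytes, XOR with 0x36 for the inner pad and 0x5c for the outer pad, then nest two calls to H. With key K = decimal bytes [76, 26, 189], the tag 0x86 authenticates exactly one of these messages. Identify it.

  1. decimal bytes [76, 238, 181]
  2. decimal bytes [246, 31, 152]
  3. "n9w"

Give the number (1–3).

Key decimal bytes [76, 26, 189] = 4c 1a bd is exactly B = 3 bytes: K' = 4c 1a bd.
K' ⊕ ipad = 7a 2c 8b; K' ⊕ opad = 10 46 e1.
m1: inner = H(7a 2c 8b 4c ee b5) = 20; tag = H(10 46 e1 20) = 57
m2: inner = H(7a 2c 8b f6 1f 98) = de; tag = H(10 46 e1 de) = 15
m3: inner = H(7a 2c 8b 6e 39 77) = 4f; tag = H(10 46 e1 4f) = 86 ← matches

3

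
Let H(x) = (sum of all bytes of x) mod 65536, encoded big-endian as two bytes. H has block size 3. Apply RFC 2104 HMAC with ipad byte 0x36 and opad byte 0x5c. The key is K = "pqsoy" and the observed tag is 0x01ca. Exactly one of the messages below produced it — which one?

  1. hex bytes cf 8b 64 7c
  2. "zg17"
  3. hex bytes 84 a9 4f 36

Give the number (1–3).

Key "pqsoy" = 70 71 73 6f 79 is 5 bytes > B = 3, so hash it first: H(key) = 02 3c, then zero-pad to 3 bytes: K' = 02 3c 00.
K' ⊕ ipad = 34 0a 36; K' ⊕ opad = 5e 60 5c.
m1: inner = H(34 0a 36 cf 8b 64 7c) = 02 ae; tag = H(5e 60 5c 02 ae) = 01ca ← matches
m2: inner = H(34 0a 36 7a 67 31 37) = 01 bd; tag = H(5e 60 5c 01 bd) = 01d8
m3: inner = H(34 0a 36 84 a9 4f 36) = 02 26; tag = H(5e 60 5c 02 26) = 0142

1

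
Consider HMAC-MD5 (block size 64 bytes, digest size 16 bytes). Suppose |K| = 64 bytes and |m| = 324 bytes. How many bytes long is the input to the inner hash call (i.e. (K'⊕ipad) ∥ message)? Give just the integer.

Key is 64 ≤ 64 bytes, zero-padded: |K'| = 64.
Inner input = (K'⊕ipad) ∥ m → 64 + 324 = 388 bytes.

388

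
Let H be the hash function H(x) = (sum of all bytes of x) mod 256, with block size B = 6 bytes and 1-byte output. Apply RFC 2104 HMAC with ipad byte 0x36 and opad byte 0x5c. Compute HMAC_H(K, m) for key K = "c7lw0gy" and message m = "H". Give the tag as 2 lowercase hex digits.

Key "c7lw0gy" = 63 37 6c 77 30 67 79 is 7 bytes > B = 6, so hash it first: H(key) = 8d, then zero-pad to 6 bytes: K' = 8d 00 00 00 00 00.
K' ⊕ ipad = bb 36 36 36 36 36.  K' ⊕ opad = d1 5c 5c 5c 5c 5c.
Inner input = (K'⊕ipad) ∥ m = bb 36 36 36 36 36 ∥ 48.
Inner hash: sum = 187+54+54+54+54+54+72 = 529; mod 256 = 17 → 11.
Outer input = (K'⊕opad) ∥ inner = d1 5c 5c 5c 5c 5c ∥ 11.
Outer hash (tag): sum = 209+92+92+92+92+92+17 = 686; mod 256 = 174 → ae.

ae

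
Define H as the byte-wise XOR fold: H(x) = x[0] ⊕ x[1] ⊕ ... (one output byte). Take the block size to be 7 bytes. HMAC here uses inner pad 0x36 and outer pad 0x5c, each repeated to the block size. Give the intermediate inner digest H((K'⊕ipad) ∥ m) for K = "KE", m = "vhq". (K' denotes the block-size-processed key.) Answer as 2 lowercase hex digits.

57

Key "KE" = 4b 45 is 2 bytes ≤ B = 7; zero-pad to 7 bytes: K' = 4b 45 00 00 00 00 00.
K' ⊕ ipad = 7d 73 36 36 36 36 36.
Inner input = 7d 73 36 36 36 36 36 ∥ 76 68 71.
Inner hash: XOR 7d⊕73⊕36⊕36⊕36⊕36⊕36⊕76⊕68⊕71 = 57.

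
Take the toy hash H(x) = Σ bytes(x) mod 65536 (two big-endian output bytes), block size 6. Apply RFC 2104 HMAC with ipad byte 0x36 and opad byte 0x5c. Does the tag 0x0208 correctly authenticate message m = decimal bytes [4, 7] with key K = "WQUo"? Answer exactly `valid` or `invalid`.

valid

Key "WQUo" = 57 51 55 6f is 4 bytes ≤ B = 6; zero-pad to 6 bytes: K' = 57 51 55 6f 00 00.
K' ⊕ ipad = 61 67 63 59 36 36; K' ⊕ opad = 0b 0d 09 33 5c 5c.
Inner hash: sum = 97+103+99+89+54+54+4+7 = 507 → 01 fb.
Outer hash (recomputed tag): sum = 11+13+9+51+92+92+1+251 = 520 → 02 08.
Recomputed tag = 0208; claimed = 0208 → match.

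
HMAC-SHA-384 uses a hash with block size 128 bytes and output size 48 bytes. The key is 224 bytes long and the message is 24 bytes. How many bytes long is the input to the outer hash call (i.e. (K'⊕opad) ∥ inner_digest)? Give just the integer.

Key is 224 > 128 bytes, so it is hashed to 48 bytes then zero-padded to 128: |K'| = 128.
Outer input = (K'⊕opad) ∥ H(inner) → 128 + 48 = 176 bytes.

176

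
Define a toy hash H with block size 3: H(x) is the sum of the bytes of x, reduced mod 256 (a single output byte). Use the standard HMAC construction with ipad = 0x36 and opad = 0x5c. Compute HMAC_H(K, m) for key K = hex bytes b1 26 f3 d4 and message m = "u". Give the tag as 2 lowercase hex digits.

Key hex bytes b1 26 f3 d4 is 4 bytes > B = 3, so hash it first: H(key) = 9e, then zero-pad to 3 bytes: K' = 9e 00 00.
K' ⊕ ipad = a8 36 36.  K' ⊕ opad = c2 5c 5c.
Inner input = (K'⊕ipad) ∥ m = a8 36 36 ∥ 75.
Inner hash: sum = 168+54+54+117 = 393; mod 256 = 137 → 89.
Outer input = (K'⊕opad) ∥ inner = c2 5c 5c ∥ 89.
Outer hash (tag): sum = 194+92+92+137 = 515; mod 256 = 3 → 03.

03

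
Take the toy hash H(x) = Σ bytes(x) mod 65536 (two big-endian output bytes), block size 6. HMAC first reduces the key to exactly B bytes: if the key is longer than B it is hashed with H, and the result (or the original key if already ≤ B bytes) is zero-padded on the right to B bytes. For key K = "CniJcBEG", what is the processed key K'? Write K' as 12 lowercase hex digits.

|K| = 8 > B = 6, so first hash the key.
H(K): sum = 67+110+105+74+99+66+69+71 = 661 → 02 95.
Zero-pad H(K) = 02 95 to 6 bytes: K' = 02 95 00 00 00 00.

029500000000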